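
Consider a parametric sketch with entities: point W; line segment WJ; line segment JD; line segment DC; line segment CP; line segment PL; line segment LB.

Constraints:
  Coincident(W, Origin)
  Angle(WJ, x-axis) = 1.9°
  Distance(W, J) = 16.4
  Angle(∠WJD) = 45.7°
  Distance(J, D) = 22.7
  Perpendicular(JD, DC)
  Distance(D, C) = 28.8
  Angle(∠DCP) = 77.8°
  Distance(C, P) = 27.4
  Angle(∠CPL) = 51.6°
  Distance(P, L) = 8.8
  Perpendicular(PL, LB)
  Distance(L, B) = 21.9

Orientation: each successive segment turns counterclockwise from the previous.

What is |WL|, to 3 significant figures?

10.4

∠DCP = 77.8° gives CP at -31.6° from the x-axis; with |CP| = 27.4, P = (3.41, -18.9). ∠CPL = 51.6° gives PL at 96.8° from the x-axis; with |PL| = 8.8, L = (2.37, -10.2). Then |WL| = |L − W| = 10.4.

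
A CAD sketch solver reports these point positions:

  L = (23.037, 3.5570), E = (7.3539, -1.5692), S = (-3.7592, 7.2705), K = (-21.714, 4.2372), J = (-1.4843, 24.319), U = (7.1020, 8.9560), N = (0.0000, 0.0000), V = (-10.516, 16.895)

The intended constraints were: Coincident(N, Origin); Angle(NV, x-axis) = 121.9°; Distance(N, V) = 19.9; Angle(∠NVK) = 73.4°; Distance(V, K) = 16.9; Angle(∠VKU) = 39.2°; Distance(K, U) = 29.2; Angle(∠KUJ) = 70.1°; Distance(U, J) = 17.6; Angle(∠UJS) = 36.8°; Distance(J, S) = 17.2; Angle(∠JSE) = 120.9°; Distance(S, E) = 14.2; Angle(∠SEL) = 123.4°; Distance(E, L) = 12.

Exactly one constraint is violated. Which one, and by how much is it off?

Distance(E, L) = 12 — off by 4.50.

N = (0.00, 0.00) ✓; NV at 121.9° ✓; |NV| = 19.90 ✓; ∠NVK = 73.40° ✓; |VK| = 16.90 ✓; ∠VKU = 39.20° ✓; |KU| = 29.20 ✓; ∠KUJ = 70.10° ✓; |UJ| = 17.60 ✓; ∠UJS = 36.80° ✓; |JS| = 17.20 ✓; ∠JSE = 120.9° ✓; |SE| = 14.20 ✓; ∠SEL = 123.4° ✓; |EL| = 16.50 ✗.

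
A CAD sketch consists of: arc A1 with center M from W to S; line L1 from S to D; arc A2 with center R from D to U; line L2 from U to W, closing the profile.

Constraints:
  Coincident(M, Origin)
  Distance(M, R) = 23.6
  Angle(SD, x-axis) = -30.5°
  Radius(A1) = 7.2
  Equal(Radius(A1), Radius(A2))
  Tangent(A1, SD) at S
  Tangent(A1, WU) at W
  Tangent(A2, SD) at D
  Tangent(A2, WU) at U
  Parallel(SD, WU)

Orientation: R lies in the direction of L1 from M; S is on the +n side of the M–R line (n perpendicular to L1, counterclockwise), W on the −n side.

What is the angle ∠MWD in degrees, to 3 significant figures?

58.6°

The slot axis is L1's direction at -30.5°, so u = (cos -30.5°, sin -30.5°) = (0.862, -0.508) and n = (−sin -30.5°, cos -30.5°) = (0.508, 0.862). M is at the origin and R lies 23.6 along u from M, so R = 23.6·u = (20.3, -12.0). Tangency of A1 to both parallel lines with radius 7.2 puts S and W at M ± 7.2·n: S = (3.65, 6.20), W = (-3.65, -6.20). Equal radii place D and U the same way about R: D = R + 7.2·n = (24.0, -5.77), U = R − 7.2·n = (16.7, -18.2). Then cos ∠MWD = WM·WD / (|WM||WD|), giving 58.6°.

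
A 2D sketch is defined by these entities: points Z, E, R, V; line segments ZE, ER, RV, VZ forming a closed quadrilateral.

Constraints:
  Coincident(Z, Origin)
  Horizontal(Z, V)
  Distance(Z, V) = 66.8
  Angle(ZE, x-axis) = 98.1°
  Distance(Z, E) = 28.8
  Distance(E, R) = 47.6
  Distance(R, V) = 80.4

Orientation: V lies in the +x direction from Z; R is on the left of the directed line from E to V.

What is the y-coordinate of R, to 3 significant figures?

67.5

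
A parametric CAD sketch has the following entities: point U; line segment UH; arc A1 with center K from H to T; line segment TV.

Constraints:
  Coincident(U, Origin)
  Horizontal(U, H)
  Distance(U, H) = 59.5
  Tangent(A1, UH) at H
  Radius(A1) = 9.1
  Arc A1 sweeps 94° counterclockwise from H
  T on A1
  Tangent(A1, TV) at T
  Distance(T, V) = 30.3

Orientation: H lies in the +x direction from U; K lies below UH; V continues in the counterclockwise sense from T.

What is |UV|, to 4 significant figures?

66.01

U is at the origin; UH is horizontal with |UH| = 59.5 and H on the +x side, so H = (59.50, 0.000). The tangent condition forces KH to be normal to UH, so K = H + (0, -9.1) = (59.50, -9.100). On A1, H sits at bearing 90° from K; a 94° counterclockwise sweep puts T at bearing 184°, so T = K + 9.1·(cos 184°, sin 184°) = (50.42, -9.735). The tangent condition forces KT to be normal to TV, so TV runs along (−sin 184°, cos 184°); with |TV| = 30.3, V = (52.54, -39.96). Then |UV| = |V − U| = 66.01.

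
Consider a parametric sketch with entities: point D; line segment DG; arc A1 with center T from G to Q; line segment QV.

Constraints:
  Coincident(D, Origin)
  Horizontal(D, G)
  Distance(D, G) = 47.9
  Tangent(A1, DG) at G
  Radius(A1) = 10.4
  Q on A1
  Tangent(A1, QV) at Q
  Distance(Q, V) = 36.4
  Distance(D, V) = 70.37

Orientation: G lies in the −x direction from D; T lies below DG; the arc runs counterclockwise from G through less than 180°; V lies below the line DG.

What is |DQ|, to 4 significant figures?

59.41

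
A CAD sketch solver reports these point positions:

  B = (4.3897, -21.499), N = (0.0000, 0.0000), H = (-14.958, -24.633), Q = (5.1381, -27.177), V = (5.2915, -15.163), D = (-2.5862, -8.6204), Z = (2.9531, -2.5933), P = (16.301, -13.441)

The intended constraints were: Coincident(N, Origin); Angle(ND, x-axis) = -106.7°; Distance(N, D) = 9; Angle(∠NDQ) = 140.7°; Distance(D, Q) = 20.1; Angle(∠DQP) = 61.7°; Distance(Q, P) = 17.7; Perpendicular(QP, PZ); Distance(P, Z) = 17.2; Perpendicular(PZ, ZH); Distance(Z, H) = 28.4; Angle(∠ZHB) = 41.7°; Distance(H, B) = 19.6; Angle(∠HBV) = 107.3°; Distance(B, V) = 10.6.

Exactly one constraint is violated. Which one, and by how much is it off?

Distance(B, V) = 10.6 — off by 4.20.

N = (0.00, 0.00) ✓; ND at -106.7° ✓; |ND| = 9.000 ✓; ∠NDQ = 140.7° ✓; |DQ| = 20.10 ✓; ∠DQP = 61.70° ✓; |QP| = 17.70 ✓; ∠(QP, PZ) = 90.00° ✓; |PZ| = 17.20 ✓; ∠(PZ, ZH) = 90.00° ✓; |ZH| = 28.40 ✓; ∠ZHB = 41.70° ✓; |HB| = 19.60 ✓; ∠HBV = 107.3° ✓; |BV| = 6.400 ✗.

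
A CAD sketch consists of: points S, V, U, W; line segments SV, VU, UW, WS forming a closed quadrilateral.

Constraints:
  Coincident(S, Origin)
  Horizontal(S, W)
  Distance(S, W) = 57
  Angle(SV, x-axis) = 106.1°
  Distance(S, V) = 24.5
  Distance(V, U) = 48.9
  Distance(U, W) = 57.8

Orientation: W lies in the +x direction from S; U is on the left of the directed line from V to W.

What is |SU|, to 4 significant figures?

61.77

Checks: |VU| = 48.90 ✓; |UW| = 57.80 ✓.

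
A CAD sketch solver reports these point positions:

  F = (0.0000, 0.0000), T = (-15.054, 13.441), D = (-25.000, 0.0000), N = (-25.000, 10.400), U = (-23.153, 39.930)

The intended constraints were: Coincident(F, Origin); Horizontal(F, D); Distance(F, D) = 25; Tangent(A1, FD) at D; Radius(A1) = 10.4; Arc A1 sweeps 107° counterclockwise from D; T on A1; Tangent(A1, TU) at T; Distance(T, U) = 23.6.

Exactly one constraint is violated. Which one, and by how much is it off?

Distance(T, U) = 23.6 — off by 4.10.

F = (0.00, 0.00) ✓; F.y = 0.00, D.y = 0.00 ✓; |FD| = 25.00 ✓; ∠(ND, DF) = 90.00° ✓; |ND| = 10.40 ✓; bearing(N→T) − bearing(N→D) = 107.0° ✓; |NT| = 10.40 ✓; ∠(NT, TU) = 90.00° ✓; |TU| = 27.70 ✗.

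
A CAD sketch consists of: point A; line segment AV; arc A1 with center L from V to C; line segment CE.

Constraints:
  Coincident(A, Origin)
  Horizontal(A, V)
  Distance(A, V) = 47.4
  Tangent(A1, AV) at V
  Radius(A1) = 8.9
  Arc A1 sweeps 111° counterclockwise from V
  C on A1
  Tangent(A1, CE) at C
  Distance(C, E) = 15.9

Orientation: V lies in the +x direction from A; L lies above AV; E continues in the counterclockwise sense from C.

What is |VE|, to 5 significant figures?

27.060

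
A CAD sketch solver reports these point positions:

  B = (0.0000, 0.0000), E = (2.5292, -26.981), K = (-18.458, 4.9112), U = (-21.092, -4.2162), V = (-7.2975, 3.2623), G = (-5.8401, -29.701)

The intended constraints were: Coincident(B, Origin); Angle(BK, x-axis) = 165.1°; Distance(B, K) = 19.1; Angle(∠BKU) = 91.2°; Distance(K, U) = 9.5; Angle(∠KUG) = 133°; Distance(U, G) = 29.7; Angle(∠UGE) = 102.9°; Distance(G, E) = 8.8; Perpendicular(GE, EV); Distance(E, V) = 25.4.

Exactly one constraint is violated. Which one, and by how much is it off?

Distance(E, V) = 25.4 — off by 6.40.

B = (0.00, 0.00) ✓; BK at 165.1° ✓; |BK| = 19.10 ✓; ∠BKU = 91.20° ✓; |KU| = 9.500 ✓; ∠KUG = 133.0° ✓; |UG| = 29.70 ✓; ∠UGE = 102.9° ✓; |GE| = 8.800 ✓; ∠(GE, EV) = 90.00° ✓; |EV| = 31.80 ✗.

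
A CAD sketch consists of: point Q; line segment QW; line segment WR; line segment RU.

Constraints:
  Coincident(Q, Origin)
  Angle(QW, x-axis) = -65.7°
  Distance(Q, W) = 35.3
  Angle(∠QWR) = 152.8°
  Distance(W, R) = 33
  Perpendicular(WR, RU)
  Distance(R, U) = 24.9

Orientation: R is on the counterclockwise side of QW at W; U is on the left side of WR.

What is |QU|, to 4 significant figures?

64.99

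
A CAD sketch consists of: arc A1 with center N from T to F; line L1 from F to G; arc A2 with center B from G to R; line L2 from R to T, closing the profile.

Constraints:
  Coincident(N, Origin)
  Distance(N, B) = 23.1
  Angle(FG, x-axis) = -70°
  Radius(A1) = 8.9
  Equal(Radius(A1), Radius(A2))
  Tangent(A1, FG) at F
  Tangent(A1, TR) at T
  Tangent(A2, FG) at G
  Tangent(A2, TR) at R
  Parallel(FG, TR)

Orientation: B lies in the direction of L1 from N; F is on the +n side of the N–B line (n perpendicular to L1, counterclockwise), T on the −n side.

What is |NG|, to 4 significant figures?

24.76

Tangency of A1 to both parallel lines with radius 8.9 puts F and T at N ± 8.9·n: F = (8.363, 3.044), T = (-8.363, -3.044). Equal radii place G and R the same way about B: G = B + 8.9·n = (16.26, -18.66), R = B − 8.9·n = (-0.4626, -24.75). Then |NG| = |G − N| = 24.76.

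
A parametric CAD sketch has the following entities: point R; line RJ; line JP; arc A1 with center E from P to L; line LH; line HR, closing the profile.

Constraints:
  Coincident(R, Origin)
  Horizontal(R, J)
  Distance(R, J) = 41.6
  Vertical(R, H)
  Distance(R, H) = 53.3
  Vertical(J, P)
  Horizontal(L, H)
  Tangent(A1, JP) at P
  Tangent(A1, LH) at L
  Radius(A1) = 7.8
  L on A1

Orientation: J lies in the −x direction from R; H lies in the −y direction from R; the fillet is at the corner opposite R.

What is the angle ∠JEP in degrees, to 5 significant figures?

80.272°

R is at the origin; RJ is horizontal with |RJ| = 41.6 and J on the −x side, so J = (-41.600, 0.0000). R and H share the same x with |RH| = 53.3 and H on the −y side, so H = (0.0000, -53.300). The virtual corner opposite R is at (-41.600, -53.300). Since A1 is tangent to JP there, EP ⟂ JP and the tangent condition forces EL to be normal to LH, with radius 7.8, so the center E sits 7.8 in from both sides at E = (-33.800, -45.500). That places the tangent points at P = (-41.600, -45.500) on JP and L = (-33.800, -53.300) on LH. Then cos ∠JEP = EJ·EP / (|EJ||EP|), giving 80.272°.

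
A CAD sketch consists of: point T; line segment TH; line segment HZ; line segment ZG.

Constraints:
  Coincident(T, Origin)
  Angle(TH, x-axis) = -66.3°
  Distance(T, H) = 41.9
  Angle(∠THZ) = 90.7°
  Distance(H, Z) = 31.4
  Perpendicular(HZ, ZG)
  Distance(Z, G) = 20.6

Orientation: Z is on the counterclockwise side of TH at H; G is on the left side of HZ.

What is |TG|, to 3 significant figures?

38.4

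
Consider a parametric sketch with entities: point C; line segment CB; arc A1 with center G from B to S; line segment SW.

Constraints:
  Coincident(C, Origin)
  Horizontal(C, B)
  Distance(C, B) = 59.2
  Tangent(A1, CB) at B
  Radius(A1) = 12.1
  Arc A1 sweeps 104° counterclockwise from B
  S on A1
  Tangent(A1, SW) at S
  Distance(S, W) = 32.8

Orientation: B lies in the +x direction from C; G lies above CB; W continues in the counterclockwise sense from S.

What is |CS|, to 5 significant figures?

72.515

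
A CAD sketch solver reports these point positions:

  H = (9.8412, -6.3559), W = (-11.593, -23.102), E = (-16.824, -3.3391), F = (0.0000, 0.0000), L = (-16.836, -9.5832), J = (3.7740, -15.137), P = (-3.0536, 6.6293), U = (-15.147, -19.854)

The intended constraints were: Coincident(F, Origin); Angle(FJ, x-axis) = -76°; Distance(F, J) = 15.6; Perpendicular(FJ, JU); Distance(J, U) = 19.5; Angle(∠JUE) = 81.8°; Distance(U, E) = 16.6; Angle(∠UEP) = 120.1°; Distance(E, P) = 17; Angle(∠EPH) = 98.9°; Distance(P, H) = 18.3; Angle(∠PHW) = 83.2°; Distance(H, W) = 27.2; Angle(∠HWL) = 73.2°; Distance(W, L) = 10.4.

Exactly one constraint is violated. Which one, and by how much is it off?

Distance(W, L) = 10.4 — off by 4.10.

F = (0.00, 0.00) ✓; FJ at -76.00° ✓; |FJ| = 15.60 ✓; ∠(FJ, JU) = 90.00° ✓; |JU| = 19.50 ✓; ∠JUE = 81.80° ✓; |UE| = 16.60 ✓; ∠UEP = 120.1° ✓; |EP| = 17.00 ✓; ∠EPH = 98.90° ✓; |PH| = 18.30 ✓; ∠PHW = 83.20° ✓; |HW| = 27.20 ✓; ∠HWL = 73.20° ✓; |WL| = 14.50 ✗.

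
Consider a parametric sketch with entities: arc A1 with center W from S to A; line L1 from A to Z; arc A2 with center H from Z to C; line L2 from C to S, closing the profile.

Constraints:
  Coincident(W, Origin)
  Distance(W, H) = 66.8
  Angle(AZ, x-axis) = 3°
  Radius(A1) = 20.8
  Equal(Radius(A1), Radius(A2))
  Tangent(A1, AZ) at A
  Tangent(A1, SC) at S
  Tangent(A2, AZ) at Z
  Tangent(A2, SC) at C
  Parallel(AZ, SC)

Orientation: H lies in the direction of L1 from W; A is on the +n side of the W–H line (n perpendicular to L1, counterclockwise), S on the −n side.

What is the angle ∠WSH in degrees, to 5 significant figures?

72.705°

The slot axis is L1's direction at 3.0°, so u = (cos 3.0°, sin 3.0°) = (0.99863, 0.052336) and n = (−sin 3.0°, cos 3.0°) = (-0.052336, 0.99863). W is at the origin and H lies 66.8 along u from W, so H = 66.8·u = (66.708, 3.4960). Tangency of A1 to both parallel lines with radius 20.8 puts A and S at W ± 20.8·n: A = (-1.0886, 20.771), S = (1.0886, -20.771). Then cos ∠WSH = SW·SH / (|SW||SH|), giving 72.705°.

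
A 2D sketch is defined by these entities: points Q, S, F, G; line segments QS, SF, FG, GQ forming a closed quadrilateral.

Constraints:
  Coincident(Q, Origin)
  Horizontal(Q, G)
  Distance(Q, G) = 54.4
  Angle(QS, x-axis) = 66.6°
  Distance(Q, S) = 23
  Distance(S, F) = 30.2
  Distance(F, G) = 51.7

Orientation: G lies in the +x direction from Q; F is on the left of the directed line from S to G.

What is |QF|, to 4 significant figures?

52.71

Q is at the origin; QG is horizontal with |QG| = 54.4 and G in +x, so G = (54.4, 0). QS runs at 66.6° with |QS| = 23.0, so S = (9.134, 21.11). F is determined by |SF| = 30.2 and |FG| = 51.7 together: it lies at the intersection of circle(S, 30.2) and circle(G, 51.7). With |SG| = 49.95, the foot of the radical line on SG is 7.345 from S and the perpendicular offset is √(30.2² − 7.345²) = 29.29. Taking the left-of-SG solution: F = (28.17, 44.55).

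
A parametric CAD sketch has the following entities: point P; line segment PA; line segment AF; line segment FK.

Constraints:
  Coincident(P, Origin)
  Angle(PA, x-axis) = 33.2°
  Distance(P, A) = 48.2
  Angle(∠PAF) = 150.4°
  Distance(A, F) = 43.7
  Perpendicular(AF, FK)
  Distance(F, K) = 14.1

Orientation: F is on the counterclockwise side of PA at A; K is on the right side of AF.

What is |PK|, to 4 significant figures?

93.63

∠PAF = 150.4°, so AF runs at 33.2° + (180° − 150.4°) = 62.80° from the x-axis; with |AF| = 43.7, F = A + 43.7·(cos 62.80°, sin 62.80°) = (60.31, 65.26). The perpendicularity gives FK at right angles to AF; with |FK| = 14.1 on the right of AF, K = F + 14.1·(0.8894, -0.4571) = (72.85, 58.81). Then |PK| = |K − P| = 93.63.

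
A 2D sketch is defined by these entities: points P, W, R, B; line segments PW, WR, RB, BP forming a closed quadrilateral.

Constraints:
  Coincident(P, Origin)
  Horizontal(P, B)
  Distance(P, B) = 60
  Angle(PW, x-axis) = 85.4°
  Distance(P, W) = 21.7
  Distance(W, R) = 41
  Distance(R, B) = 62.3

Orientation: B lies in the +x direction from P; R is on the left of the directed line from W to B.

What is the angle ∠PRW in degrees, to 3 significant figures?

11.9°

Checks: |WR| = 41.00 ✓; |RB| = 62.30 ✓.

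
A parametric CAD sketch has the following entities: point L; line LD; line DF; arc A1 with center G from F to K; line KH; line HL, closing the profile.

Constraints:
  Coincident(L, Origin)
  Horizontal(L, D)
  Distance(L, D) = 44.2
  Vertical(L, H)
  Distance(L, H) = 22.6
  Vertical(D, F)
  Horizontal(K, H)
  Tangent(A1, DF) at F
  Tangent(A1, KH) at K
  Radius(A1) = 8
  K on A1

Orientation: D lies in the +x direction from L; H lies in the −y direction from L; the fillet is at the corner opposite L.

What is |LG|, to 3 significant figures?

39.0

LH is vertical with |LH| = 22.6 and H on the −y side, so H = (0.00, -22.6). The virtual corner opposite L is at (44.2, -22.6). A1 meets DF tangentially, so GF is at right angles to DF and tangency of A1 to KH means the radius GK is perpendicular to KH, with radius 8.0, so the center G sits 8.0 in from both sides at G = (36.2, -14.6). Then |LG| = |G − L| = 39.0.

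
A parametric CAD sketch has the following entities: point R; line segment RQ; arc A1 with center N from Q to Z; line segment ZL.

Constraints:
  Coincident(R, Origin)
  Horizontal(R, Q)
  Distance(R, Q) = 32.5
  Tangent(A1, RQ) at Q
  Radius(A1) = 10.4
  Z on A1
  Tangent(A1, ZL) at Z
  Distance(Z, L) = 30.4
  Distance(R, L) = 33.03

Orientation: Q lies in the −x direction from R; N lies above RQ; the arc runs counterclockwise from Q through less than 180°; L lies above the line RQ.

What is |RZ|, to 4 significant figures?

24.02

Checks: |NZ| = 10.40 ✓; ∠(NZ, ZL) = 90.00° ✓; |ZL| = 30.40 ✓; |RL| = 33.03 ✓.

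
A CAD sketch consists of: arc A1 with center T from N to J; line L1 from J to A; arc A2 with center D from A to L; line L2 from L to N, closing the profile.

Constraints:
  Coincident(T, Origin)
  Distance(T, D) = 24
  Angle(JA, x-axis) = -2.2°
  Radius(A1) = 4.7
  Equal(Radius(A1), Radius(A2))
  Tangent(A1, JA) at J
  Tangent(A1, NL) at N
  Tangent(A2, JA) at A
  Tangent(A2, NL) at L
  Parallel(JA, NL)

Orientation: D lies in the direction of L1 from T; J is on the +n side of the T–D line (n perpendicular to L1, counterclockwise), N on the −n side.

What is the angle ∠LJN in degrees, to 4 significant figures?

68.61°

The slot axis is L1's direction at -2.2°, so u = (cos -2.2°, sin -2.2°) = (0.9993, -0.03839) and n = (−sin -2.2°, cos -2.2°) = (0.03839, 0.9993). T is at the origin and D lies 24.0 along u from T, so D = 24.0·u = (23.98, -0.9213). Tangency of A1 to both parallel lines with radius 4.7 puts J and N at T ± 4.7·n: J = (0.1804, 4.697), N = (-0.1804, -4.697). Equal radii place A and L the same way about D: A = D + 4.7·n = (24.16, 3.775), L = D − 4.7·n = (23.80, -5.618). Then cos ∠LJN = JL·JN / (|JL||JN|), giving 68.61°.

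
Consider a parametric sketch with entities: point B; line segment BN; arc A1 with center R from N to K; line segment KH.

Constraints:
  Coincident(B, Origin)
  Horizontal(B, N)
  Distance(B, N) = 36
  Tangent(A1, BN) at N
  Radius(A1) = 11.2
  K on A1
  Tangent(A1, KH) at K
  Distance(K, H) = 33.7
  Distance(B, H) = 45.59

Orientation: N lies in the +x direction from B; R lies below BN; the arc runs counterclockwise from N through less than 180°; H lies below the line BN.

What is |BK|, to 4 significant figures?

26.57

B is at the origin; BN is horizontal with |BN| = 36.0 and N on the +x side, so N = (36.00, 0.000). Tangency of A1 to BN means the radius RN is perpendicular to BN, so R = N + (0, -11.2) = (36.00, -11.20). Since RK ⟂ KH (tangency), |RH| = √(11.2² + 33.7²) = 35.51 regardless of where K sits on A1. So H lies on both circle(B, 45.59) and circle(R, 35.51); the below-BN intersection is H = (18.07, -41.85). K is the foot of the tangent from H: K = (25.04, -8.884).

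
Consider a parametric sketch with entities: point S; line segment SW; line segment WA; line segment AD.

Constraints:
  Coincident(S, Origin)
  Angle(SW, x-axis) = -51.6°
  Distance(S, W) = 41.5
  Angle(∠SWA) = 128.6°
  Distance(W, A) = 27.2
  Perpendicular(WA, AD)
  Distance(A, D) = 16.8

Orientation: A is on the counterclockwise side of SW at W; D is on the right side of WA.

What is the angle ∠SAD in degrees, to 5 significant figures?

121.42°

S is at the origin; SW runs at -51.6° with length 41.5, so W = 41.5·(cos -51.6°, sin -51.6°) = (25.778, -32.523). ∠SWA = 128.6°, so WA runs at -51.6° + (180° − 128.6°) = -0.20000° from the x-axis; with |WA| = 27.2, A = W + 27.2·(cos -0.20000°, sin -0.20000°) = (52.977, -32.618). WA is perpendicular to AD; with |AD| = 16.8 on the right of WA, D = A + 16.8·(-0.0034907, -0.99999) = (52.919, -49.418). Then cos ∠SAD = AS·AD / (|AS||AD|), giving 121.42°.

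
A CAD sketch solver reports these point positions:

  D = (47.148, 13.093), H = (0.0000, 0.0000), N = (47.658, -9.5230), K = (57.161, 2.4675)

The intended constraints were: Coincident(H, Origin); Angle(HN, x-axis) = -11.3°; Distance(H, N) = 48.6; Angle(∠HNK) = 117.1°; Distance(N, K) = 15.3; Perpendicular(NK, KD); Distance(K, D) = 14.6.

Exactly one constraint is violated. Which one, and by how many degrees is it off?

Perpendicular(NK, KD) — off by 8.30°.

H = (0.00, 0.00) ✓; HN at -11.30° ✓; |HN| = 48.60 ✓; ∠HNK = 117.1° ✓; |NK| = 15.30 ✓; ∠(NK, KD) = 81.70° ✗; |KD| = 14.60 ✓.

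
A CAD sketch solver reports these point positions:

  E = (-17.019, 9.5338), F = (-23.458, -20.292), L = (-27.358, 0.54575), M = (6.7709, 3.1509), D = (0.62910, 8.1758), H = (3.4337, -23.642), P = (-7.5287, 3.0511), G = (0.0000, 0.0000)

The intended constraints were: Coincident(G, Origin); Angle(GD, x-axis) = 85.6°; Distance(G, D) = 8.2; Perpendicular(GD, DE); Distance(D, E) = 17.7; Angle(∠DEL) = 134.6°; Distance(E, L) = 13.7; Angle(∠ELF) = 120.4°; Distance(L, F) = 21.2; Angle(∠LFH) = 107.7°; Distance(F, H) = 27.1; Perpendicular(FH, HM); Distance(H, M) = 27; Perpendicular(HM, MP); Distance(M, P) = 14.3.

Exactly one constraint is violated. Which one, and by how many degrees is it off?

Perpendicular(HM, MP) — off by 7.50°.

G = (0.00, 0.00) ✓; GD at 85.60° ✓; |GD| = 8.200 ✓; ∠(GD, DE) = 90.00° ✓; |DE| = 17.70 ✓; ∠DEL = 134.6° ✓; |EL| = 13.70 ✓; ∠ELF = 120.4° ✓; |LF| = 21.20 ✓; ∠LFH = 107.7° ✓; |FH| = 27.10 ✓; ∠(FH, HM) = 90.00° ✓; |HM| = 27.00 ✓; ∠(HM, MP) = 97.50° ✗; |MP| = 14.30 ✓.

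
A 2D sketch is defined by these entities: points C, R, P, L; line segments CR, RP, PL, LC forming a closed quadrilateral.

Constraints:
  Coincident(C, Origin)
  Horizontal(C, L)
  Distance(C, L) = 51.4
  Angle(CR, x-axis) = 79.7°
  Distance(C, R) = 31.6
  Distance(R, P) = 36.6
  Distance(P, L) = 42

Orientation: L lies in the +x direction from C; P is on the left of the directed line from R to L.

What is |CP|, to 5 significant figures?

57.739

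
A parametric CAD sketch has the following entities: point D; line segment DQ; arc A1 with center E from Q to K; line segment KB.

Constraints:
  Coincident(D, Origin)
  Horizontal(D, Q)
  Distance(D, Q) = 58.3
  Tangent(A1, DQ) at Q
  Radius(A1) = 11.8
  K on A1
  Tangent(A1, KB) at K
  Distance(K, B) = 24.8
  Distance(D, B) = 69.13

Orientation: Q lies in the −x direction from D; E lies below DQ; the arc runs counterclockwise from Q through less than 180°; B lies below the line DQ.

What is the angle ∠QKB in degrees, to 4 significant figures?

120.8°

D is at the origin; D and Q share the same y with |DQ| = 58.3 and Q on the −x side, so Q = (-58.30, 0.000). Tangency of A1 to DQ means the radius EQ is perpendicular to DQ, so E = Q + (0, -11.8) = (-58.30, -11.80). Since EK ⟂ KB (tangency), |EB| = √(11.8² + 24.8²) = 27.46 regardless of where K sits on A1. So B lies on both circle(D, 69.13) and circle(E, 27.46); the below-DQ intersection is B = (-56.92, -39.23). K is the foot of the tangent from B: K = (-68.69, -17.40).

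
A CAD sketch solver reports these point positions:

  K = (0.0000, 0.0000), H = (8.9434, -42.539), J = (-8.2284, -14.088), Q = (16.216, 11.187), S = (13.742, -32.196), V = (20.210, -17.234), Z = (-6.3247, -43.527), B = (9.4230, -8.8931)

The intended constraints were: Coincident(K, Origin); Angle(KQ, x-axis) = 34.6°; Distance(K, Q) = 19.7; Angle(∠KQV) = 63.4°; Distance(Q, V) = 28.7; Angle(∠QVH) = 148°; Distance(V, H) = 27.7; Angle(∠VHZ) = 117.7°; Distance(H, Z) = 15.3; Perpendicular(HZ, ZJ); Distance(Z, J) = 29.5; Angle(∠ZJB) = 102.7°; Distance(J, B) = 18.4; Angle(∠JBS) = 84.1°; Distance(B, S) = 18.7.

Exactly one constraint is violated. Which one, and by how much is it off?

Distance(B, S) = 18.7 — off by 5.00.

K = (0.00, 0.00) ✓; KQ at 34.60° ✓; |KQ| = 19.70 ✓; ∠KQV = 63.40° ✓; |QV| = 28.70 ✓; ∠QVH = 148.0° ✓; |VH| = 27.70 ✓; ∠VHZ = 117.7° ✓; |HZ| = 15.30 ✓; ∠(HZ, ZJ) = 90.00° ✓; |ZJ| = 29.50 ✓; ∠ZJB = 102.7° ✓; |JB| = 18.40 ✓; ∠JBS = 84.10° ✓; |BS| = 23.70 ✗.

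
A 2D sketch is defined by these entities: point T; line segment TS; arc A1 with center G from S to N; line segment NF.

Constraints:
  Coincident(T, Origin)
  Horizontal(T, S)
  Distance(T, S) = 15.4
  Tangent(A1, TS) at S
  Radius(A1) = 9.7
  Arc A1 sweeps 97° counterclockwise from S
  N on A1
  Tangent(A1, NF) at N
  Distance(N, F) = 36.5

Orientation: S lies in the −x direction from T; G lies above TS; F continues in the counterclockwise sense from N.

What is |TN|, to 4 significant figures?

12.32

Tangency of A1 to TS means the radius GS is perpendicular to TS, so G = S + (0, 9.7) = (-15.40, 9.700). On A1, S sits at bearing -90° from G; a 97° counterclockwise sweep puts N at bearing 7°, so N = G + 9.7·(cos 7°, sin 7°) = (-5.772, 10.88). Then |TN| = |N − T| = 12.32.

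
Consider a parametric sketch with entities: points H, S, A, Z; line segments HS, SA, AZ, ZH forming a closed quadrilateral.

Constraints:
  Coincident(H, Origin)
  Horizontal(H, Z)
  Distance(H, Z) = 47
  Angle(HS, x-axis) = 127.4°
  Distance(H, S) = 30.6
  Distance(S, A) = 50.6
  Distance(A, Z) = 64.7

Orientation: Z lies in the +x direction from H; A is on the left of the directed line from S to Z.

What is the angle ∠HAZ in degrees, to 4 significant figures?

43.71°

H is at the origin; HZ is horizontal with |HZ| = 47.0 and Z in +x, so Z = (47.0, 0). HS runs at 127.4° with |HS| = 30.6, so S = (-18.59, 24.31). A is determined by |SA| = 50.6 and |AZ| = 64.7 together: it lies at the intersection of circle(S, 50.6) and circle(Z, 64.7). With |SZ| = 69.95, the foot of the radical line on SZ is 23.35 from S and the perpendicular offset is √(50.6² − 23.35²) = 44.89. Taking the left-of-SZ solution: A = (18.91, 58.28).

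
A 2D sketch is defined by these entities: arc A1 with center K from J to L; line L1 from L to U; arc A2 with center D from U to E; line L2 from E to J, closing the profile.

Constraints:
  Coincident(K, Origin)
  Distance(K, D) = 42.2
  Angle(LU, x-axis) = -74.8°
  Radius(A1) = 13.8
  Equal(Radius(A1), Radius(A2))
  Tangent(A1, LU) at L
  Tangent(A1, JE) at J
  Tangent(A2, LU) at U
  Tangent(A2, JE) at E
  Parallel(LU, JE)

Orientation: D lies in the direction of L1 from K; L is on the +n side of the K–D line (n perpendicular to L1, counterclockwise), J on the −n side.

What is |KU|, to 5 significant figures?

44.399

The slot axis is L1's direction at -74.8°, so u = (cos -74.8°, sin -74.8°) = (0.26219, -0.96502) and n = (−sin -74.8°, cos -74.8°) = (0.96502, 0.26219). K is at the origin and D lies 42.2 along u from K, so D = 42.2·u = (11.064, -40.724). Tangency of A1 to both parallel lines with radius 13.8 puts L and J at K ± 13.8·n: L = (13.317, 3.6182), J = (-13.317, -3.6182). Equal radii place U and E the same way about D: U = D + 13.8·n = (24.382, -37.105), E = D − 13.8·n = (-2.2528, -44.342). Then |KU| = |U − K| = 44.399.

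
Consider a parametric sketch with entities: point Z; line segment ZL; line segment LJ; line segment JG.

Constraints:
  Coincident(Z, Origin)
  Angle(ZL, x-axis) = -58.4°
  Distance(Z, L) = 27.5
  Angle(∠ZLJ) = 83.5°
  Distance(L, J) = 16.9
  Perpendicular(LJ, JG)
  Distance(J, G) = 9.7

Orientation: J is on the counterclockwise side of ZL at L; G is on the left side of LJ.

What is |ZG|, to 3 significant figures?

22.4

Z is at the origin; ZL runs at -58.4° with length 27.5, so L = 27.5·(cos -58.4°, sin -58.4°) = (14.4, -23.4). ∠ZLJ = 83.5°, so LJ runs at -58.4° + (180° − 83.5°) = 38.1° from the x-axis; with |LJ| = 16.9, J = L + 16.9·(cos 38.1°, sin 38.1°) = (27.7, -13.0). LJ is perpendicular to JG; with |JG| = 9.7 on the left of LJ, G = J + 9.7·(-0.617, 0.787) = (21.7, -5.36). Then |ZG| = |G − Z| = 22.4.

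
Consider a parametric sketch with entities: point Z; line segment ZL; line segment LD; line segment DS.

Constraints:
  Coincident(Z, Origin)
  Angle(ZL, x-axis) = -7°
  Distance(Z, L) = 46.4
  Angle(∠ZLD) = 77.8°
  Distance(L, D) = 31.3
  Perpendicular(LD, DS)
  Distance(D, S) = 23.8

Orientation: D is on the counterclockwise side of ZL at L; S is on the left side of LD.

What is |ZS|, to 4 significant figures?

30.44

Z is at the origin; ZL runs at -7.0° with length 46.4, so L = 46.4·(cos -7.0°, sin -7.0°) = (46.05, -5.655). ∠ZLD = 77.8°, so LD runs at -7.0° + (180° − 77.8°) = 95.20° from the x-axis; with |LD| = 31.3, D = L + 31.3·(cos 95.20°, sin 95.20°) = (43.22, 25.52). LD is perpendicular to DS; with |DS| = 23.8 on the left of LD, S = D + 23.8·(-0.9959, -0.09063) = (19.52, 23.36). Then |ZS| = |S − Z| = 30.44.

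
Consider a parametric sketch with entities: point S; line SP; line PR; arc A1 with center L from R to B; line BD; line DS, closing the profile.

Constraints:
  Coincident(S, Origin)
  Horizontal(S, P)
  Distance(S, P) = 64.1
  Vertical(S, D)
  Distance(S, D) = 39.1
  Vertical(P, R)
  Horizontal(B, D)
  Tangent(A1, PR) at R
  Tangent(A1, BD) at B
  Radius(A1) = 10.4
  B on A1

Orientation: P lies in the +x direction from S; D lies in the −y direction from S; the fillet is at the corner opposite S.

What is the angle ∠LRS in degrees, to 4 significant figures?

24.12°

S is at the origin; SP is horizontal with |SP| = 64.1 and P on the +x side, so P = (64.10, 0.000). SD is vertical with |SD| = 39.1 and D on the −y side, so D = (0.000, -39.10). The virtual corner opposite S is at (64.10, -39.10). Tangency of A1 to PR means the radius LR is perpendicular to PR and the tangent condition forces LB to be normal to BD, with radius 10.4, so the center L sits 10.4 in from both sides at L = (53.70, -28.70). That places the tangent points at R = (64.10, -28.70) on PR and B = (53.70, -39.10) on BD. Then cos ∠LRS = RL·RS / (|RL||RS|), giving 24.12°.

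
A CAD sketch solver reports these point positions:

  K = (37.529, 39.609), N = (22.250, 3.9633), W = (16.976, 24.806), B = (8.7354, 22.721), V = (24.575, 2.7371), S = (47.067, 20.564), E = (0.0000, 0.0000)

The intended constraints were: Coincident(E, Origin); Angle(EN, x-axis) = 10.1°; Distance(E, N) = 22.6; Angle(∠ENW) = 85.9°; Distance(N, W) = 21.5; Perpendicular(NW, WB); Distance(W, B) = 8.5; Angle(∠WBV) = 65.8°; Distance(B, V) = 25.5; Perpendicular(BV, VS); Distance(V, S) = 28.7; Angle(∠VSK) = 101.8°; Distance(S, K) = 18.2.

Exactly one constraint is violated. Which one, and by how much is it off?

Distance(S, K) = 18.2 — off by 3.10.

E = (0.00, 0.00) ✓; EN at 10.10° ✓; |EN| = 22.60 ✓; ∠ENW = 85.90° ✓; |NW| = 21.50 ✓; ∠(NW, WB) = 90.00° ✓; |WB| = 8.500 ✓; ∠WBV = 65.80° ✓; |BV| = 25.50 ✓; ∠(BV, VS) = 90.00° ✓; |VS| = 28.70 ✓; ∠VSK = 101.8° ✓; |SK| = 21.30 ✗.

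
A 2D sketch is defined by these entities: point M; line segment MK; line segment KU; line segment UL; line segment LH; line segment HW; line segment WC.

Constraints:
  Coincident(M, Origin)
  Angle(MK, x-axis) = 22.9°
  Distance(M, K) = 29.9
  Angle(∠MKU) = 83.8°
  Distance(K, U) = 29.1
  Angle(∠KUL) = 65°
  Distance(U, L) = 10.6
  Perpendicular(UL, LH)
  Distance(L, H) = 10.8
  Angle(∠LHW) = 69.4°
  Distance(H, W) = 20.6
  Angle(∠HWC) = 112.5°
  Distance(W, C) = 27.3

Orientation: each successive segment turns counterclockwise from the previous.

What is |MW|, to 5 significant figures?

47.130

UL is perpendicular to LH, so LH runs at -35.900°; with |LH| = 10.8, H = (15.924, 22.142). ∠LHW = 69.4° gives HW at 74.700° from the x-axis; with |HW| = 20.6, W = (21.360, 42.012). Then |MW| = |W − M| = 47.130.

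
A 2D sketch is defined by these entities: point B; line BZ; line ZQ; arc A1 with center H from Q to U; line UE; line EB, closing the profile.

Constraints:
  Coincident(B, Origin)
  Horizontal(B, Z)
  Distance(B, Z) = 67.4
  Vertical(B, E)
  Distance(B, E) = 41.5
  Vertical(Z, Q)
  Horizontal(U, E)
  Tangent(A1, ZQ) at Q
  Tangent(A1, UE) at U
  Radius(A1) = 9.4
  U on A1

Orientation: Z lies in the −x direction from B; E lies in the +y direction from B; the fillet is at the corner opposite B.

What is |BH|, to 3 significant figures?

66.3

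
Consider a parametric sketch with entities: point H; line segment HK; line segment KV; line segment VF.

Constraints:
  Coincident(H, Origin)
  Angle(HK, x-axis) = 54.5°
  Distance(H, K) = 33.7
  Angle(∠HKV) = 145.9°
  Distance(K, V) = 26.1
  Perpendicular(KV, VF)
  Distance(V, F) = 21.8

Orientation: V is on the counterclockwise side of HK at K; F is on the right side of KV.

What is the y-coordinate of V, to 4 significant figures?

53.53

H is at the origin; HK runs at 54.5° with length 33.7, so K = 33.7·(cos 54.5°, sin 54.5°) = (19.57, 27.44). ∠HKV = 145.9°, so KV runs at 54.5° + (180° − 145.9°) = 88.60° from the x-axis; with |KV| = 26.1, V = K + 26.1·(cos 88.60°, sin 88.60°) = (20.21, 53.53). So V.y = 53.53.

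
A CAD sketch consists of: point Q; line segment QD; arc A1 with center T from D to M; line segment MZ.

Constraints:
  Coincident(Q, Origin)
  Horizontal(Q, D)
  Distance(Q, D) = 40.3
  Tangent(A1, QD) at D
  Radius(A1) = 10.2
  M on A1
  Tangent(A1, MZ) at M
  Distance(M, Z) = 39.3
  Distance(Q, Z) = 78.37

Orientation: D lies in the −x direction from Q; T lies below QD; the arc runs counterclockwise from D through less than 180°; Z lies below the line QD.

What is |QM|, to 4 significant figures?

49.77

Checks: |TM| = 10.20 ✓; ∠(TM, MZ) = 90.00° ✓; |MZ| = 39.30 ✓; |QZ| = 78.37 ✓.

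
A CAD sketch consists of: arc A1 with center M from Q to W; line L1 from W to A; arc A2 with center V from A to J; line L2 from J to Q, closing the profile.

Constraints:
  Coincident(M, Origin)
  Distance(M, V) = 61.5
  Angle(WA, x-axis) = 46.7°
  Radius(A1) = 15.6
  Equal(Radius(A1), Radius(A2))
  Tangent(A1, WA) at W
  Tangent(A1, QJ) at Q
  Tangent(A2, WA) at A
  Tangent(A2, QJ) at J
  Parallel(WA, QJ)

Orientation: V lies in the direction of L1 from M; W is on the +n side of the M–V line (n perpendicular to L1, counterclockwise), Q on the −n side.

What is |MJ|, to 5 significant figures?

63.448

The slot axis is L1's direction at 46.7°, so u = (cos 46.7°, sin 46.7°) = (0.68582, 0.72777) and n = (−sin 46.7°, cos 46.7°) = (-0.72777, 0.68582). M is at the origin and V lies 61.5 along u from M, so V = 61.5·u = (42.178, 44.758). Tangency of A1 to both parallel lines with radius 15.6 puts W and Q at M ± 15.6·n: W = (-11.353, 10.699), Q = (11.353, -10.699). Equal radii place A and J the same way about V: A = V + 15.6·n = (30.825, 55.457), J = V − 15.6·n = (53.531, 34.059). Then |MJ| = |J − M| = 63.448.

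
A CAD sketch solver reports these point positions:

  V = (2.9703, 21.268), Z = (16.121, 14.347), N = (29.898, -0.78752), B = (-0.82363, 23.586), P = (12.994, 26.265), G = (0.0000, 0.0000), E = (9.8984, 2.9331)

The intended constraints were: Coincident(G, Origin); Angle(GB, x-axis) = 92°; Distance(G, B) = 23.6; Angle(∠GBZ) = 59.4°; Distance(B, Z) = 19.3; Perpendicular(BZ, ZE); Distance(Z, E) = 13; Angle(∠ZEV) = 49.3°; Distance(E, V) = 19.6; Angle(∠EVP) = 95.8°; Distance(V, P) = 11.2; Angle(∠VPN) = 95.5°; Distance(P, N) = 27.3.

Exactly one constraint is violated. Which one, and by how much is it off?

Distance(P, N) = 27.3 — off by 4.60.

G = (0.00, 0.00) ✓; GB at 92.00° ✓; |GB| = 23.60 ✓; ∠GBZ = 59.40° ✓; |BZ| = 19.30 ✓; ∠(BZ, ZE) = 90.00° ✓; |ZE| = 13.00 ✓; ∠ZEV = 49.30° ✓; |EV| = 19.60 ✓; ∠EVP = 95.80° ✓; |VP| = 11.20 ✓; ∠VPN = 95.50° ✓; |PN| = 31.90 ✗.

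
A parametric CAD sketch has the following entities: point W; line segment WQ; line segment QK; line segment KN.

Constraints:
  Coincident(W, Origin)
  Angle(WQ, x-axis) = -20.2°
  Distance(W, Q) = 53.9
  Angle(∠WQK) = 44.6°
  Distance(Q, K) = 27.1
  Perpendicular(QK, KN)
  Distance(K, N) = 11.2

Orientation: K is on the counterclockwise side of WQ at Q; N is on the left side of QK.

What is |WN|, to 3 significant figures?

28.9

∠WQK = 44.6°, so QK runs at -20.2° + (180° − 44.6°) = 115° from the x-axis; with |QK| = 27.1, K = Q + 27.1·(cos 115°, sin 115°) = (39.0, 5.91). QK ⟂ KN; with |KN| = 11.2 on the left of QK, N = K + 11.2·(-0.905, -0.426) = (28.9, 1.14). Then |WN| = |N − W| = 28.9.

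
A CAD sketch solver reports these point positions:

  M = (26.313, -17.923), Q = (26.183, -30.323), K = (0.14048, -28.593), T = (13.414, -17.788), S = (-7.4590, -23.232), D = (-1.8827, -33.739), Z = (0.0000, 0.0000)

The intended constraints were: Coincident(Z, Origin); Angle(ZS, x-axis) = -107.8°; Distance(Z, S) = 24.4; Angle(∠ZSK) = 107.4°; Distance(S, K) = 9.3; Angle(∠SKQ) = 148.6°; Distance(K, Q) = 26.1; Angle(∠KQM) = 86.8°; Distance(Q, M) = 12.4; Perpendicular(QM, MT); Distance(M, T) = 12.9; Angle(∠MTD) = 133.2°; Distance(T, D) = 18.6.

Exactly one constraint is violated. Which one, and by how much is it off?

Distance(T, D) = 18.6 — off by 3.50.

Z = (0.00, 0.00) ✓; ZS at -107.8° ✓; |ZS| = 24.40 ✓; ∠ZSK = 107.4° ✓; |SK| = 9.300 ✓; ∠SKQ = 148.6° ✓; |KQ| = 26.10 ✓; ∠KQM = 86.80° ✓; |QM| = 12.40 ✓; ∠(QM, MT) = 90.00° ✓; |MT| = 12.90 ✓; ∠MTD = 133.2° ✓; |TD| = 22.10 ✗.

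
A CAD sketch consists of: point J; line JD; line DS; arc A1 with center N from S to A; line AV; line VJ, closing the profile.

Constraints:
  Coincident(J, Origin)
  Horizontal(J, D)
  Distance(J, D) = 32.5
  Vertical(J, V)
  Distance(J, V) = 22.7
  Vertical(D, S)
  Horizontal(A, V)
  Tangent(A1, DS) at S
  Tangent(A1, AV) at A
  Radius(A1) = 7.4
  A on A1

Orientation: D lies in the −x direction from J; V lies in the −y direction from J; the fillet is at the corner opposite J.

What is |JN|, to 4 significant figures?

29.40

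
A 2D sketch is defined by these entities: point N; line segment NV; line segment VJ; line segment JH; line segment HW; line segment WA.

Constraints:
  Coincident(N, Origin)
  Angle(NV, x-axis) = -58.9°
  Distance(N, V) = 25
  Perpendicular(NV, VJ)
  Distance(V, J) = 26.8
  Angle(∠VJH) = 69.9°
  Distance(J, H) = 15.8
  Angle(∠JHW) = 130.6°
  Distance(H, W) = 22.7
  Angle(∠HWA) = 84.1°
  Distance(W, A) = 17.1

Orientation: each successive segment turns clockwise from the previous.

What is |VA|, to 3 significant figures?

7.52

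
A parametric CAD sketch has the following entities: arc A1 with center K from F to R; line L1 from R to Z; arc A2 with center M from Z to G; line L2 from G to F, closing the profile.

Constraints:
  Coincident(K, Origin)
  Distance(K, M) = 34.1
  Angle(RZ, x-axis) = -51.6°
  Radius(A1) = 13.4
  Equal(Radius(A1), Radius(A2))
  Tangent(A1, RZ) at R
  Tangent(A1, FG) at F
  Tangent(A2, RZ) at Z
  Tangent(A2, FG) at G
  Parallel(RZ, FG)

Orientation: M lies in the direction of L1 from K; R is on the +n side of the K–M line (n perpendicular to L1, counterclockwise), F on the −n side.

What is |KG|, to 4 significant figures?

36.64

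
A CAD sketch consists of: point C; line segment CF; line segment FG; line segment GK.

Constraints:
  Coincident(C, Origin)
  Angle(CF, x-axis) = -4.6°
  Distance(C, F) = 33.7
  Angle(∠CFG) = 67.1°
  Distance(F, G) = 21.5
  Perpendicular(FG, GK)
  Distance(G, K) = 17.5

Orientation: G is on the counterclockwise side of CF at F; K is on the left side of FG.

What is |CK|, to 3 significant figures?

15.9

C is at the origin; CF runs at -4.6° with length 33.7, so F = 33.7·(cos -4.6°, sin -4.6°) = (33.6, -2.70). ∠CFG = 67.1°, so FG runs at -4.6° + (180° − 67.1°) = 108° from the x-axis; with |FG| = 21.5, G = F + 21.5·(cos 108°, sin 108°) = (26.8, 17.7). FG is perpendicular to GK; with |GK| = 17.5 on the left of FG, K = G + 17.5·(-0.949, -0.314) = (10.2, 12.2). Then |CK| = |K − C| = 15.9.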